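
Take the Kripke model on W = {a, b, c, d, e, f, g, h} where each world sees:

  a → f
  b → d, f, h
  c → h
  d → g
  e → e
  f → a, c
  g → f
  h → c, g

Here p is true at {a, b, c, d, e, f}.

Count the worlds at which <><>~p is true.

a: successors {f}; <>~p there: f:F. ✗
b: successors {d, f, h}; <>~p there: d:T, f:F, h:T. ✓
c: successors {h}; <>~p there: h:T. ✓
d: successors {g}; <>~p there: g:F. ✗
e: successors {e}; <>~p there: e:F. ✗
f: successors {a, c}; <>~p there: a:F, c:T. ✓
g: successors {f}; <>~p there: f:F. ✗
h: successors {c, g}; <>~p there: c:T, g:F. ✓
Satisfying worlds: {b, c, f, h}.

4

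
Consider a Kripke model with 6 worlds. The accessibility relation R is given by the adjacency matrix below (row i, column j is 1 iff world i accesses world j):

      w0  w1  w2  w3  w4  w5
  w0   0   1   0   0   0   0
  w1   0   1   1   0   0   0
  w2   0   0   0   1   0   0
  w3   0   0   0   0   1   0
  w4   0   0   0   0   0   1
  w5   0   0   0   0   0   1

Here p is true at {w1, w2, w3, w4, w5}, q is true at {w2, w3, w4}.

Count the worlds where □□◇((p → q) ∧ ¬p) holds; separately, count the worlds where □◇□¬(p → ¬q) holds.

For □□◇((p → q) ∧ ¬p):
w0: successors {w1}; □◇((p → q) ∧ ¬p) there: w1:F. ✗
w1: successors {w1, w2}; □◇((p → q) ∧ ¬p) there: w1:F, w2:F. ✗
w2: successors {w3}; □◇((p → q) ∧ ¬p) there: w3:F. ✗
w3: successors {w4}; □◇((p → q) ∧ ¬p) there: w4:F. ✗
w4: successors {w5}; □◇((p → q) ∧ ¬p) there: w5:F. ✗
w5: successors {w5}; □◇((p → q) ∧ ¬p) there: w5:F. ✗
— 0 worlds.
For □◇□¬(p → ¬q):
w0: successors {w1}; ◇□¬(p → ¬q) there: w1:T. ✓
w1: successors {w1, w2}; ◇□¬(p → ¬q) there: w1:T, w2:T. ✓
w2: successors {w3}; ◇□¬(p → ¬q) there: w3:F. ✗
w3: successors {w4}; ◇□¬(p → ¬q) there: w4:F. ✗
w4: successors {w5}; ◇□¬(p → ¬q) there: w5:F. ✗
w5: successors {w5}; ◇□¬(p → ¬q) there: w5:F. ✗
— 2 worlds.

0 and 2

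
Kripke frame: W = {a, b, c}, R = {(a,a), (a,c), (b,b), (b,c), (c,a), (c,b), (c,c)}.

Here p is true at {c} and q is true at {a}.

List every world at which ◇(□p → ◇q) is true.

{a, b, c}

a: successors {a, c}; □p → ◇q there: a:T, c:T. ✓
b: successors {b, c}; □p → ◇q there: b:T, c:T. ✓
c: successors {a, b, c}; □p → ◇q there: a:T, b:T, c:T. ✓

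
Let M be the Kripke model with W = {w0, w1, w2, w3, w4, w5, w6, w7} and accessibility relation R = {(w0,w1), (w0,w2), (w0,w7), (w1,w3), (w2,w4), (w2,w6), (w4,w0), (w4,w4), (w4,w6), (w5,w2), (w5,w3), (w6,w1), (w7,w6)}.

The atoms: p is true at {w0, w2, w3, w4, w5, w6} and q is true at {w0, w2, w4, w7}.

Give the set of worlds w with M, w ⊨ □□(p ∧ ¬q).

{w1, w3, w6}

w0: successors {w1, w2, w7}; □(p ∧ ¬q) there: w1:T, w2:F, w7:T. ✗
w1: successors {w3}; □(p ∧ ¬q) there: w3:T. ✓
w2: successors {w4, w6}; □(p ∧ ¬q) there: w4:F, w6:F. ✗
w3: no successors, so □□(p ∧ ¬q) holds vacuously. ✓
w4: successors {w0, w4, w6}; □(p ∧ ¬q) there: w0:F, w4:F, w6:F. ✗
w5: successors {w2, w3}; □(p ∧ ¬q) there: w2:F, w3:T. ✗
w6: successors {w1}; □(p ∧ ¬q) there: w1:T. ✓
w7: successors {w6}; □(p ∧ ¬q) there: w6:F. ✗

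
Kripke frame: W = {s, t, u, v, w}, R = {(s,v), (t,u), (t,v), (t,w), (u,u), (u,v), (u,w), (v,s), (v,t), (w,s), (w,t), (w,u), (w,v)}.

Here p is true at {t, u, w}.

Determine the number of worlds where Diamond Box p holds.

0

s: successors {v}; Box p there: v:F. ✗
t: successors {u, v, w}; Box p there: u:F, v:F, w:F. ✗
u: successors {u, v, w}; Box p there: u:F, v:F, w:F. ✗
v: successors {s, t}; Box p there: s:F, t:F. ✗
w: successors {s, t, u, v}; Box p there: s:F, t:F, u:F, v:F. ✗
Satisfying worlds: ∅.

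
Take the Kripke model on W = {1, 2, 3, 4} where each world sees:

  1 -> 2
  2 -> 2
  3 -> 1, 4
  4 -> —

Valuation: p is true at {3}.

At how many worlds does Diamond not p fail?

1: successors {2}; not p there: 2:T. ✓
2: successors {2}; not p there: 2:T. ✓
3: successors {1, 4}; not p there: 1:T, 4:T. ✓
4: no successors, so Diamond not p fails. ✗
Satisfying worlds: {1, 2, 3}.
So Diamond not p fails at the other 1 world.

1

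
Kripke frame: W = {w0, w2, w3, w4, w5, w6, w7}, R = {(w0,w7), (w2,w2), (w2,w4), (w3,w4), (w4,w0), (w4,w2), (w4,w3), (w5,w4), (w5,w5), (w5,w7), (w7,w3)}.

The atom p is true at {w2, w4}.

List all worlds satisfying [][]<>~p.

{w6, w7}

w0: successors {w7}; []<>~p there: w7:F. ✗
w2: successors {w2, w4}; []<>~p there: w2:F, w4:F. ✗
w3: successors {w4}; []<>~p there: w4:F. ✗
w4: successors {w0, w2, w3}; []<>~p there: w0:T, w2:F, w3:T. ✗
w5: successors {w4, w5, w7}; []<>~p there: w4:F, w5:T, w7:F. ✗
w6: no successors, so [][]<>~p holds vacuously. ✓
w7: successors {w3}; []<>~p there: w3:T. ✓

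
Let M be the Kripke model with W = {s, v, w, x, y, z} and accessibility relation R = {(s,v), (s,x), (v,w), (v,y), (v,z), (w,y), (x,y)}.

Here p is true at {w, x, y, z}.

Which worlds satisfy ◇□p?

s: successors {v, x}; □p there: v:T, x:T. ✓
v: successors {w, y, z}; □p there: w:T, y:T, z:T. ✓
w: successors {y}; □p there: y:T. ✓
x: successors {y}; □p there: y:T. ✓
y: no successors, so ◇□p fails. ✗
z: no successors, so ◇□p fails. ✗

{s, v, w, x}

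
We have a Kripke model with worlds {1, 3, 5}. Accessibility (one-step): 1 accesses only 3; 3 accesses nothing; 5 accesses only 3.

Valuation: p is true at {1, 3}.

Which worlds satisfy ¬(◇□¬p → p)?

{5}

1: ◇□¬p → p is T. ✗
3: ◇□¬p → p is T. ✗
5: ◇□¬p → p is F. ✓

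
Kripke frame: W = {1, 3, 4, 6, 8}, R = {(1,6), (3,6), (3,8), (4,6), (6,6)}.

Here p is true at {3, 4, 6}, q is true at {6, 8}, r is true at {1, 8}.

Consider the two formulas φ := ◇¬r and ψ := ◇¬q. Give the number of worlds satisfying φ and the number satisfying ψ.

4 and 0

For ◇¬r:
1: successors {6}; ¬r there: 6:T. ✓
3: successors {6, 8}; ¬r there: 6:T, 8:F. ✓
4: successors {6}; ¬r there: 6:T. ✓
6: successors {6}; ¬r there: 6:T. ✓
8: no successors, so ◇¬r fails. ✗
— 4 worlds.
For ◇¬q:
1: successors {6}; ¬q there: 6:F. ✗
3: successors {6, 8}; ¬q there: 6:F, 8:F. ✗
4: successors {6}; ¬q there: 6:F. ✗
6: successors {6}; ¬q there: 6:F. ✗
8: no successors, so ◇¬q fails. ✗
— 0 worlds.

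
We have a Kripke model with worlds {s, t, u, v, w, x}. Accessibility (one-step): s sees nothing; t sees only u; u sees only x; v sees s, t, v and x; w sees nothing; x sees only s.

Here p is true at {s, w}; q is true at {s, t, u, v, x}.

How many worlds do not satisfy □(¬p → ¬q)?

3

s: no successors, so □(¬p → ¬q) holds vacuously. ✓
t: successors {u}; ¬p → ¬q there: u:F. ✗
u: successors {x}; ¬p → ¬q there: x:F. ✗
v: successors {s, t, v, x}; ¬p → ¬q there: s:T, t:F, v:F, x:F. ✗
w: no successors, so □(¬p → ¬q) holds vacuously. ✓
x: successors {s}; ¬p → ¬q there: s:T. ✓
Satisfying worlds: {s, w, x}.
So □(¬p → ¬q) fails at the other 3 worlds.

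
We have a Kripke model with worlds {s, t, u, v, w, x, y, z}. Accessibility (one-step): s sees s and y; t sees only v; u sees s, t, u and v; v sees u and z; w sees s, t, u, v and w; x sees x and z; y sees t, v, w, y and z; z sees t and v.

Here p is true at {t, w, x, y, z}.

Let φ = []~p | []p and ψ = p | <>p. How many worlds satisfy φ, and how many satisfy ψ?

2 and 8

For []~p | []p:
s: []~p is F, []p is F. ✗
t: []~p is T, []p is F. ✓
u: []~p is F, []p is F. ✗
v: []~p is F, []p is F. ✗
w: []~p is F, []p is F. ✗
x: []~p is F, []p is T. ✓
y: []~p is F, []p is F. ✗
z: []~p is F, []p is F. ✗
— 2 worlds.
For p | <>p:
s: p is F, <>p is T. ✓
t: p is T, <>p is F. ✓
u: p is F, <>p is T. ✓
v: p is F, <>p is T. ✓
w: p is T, <>p is T. ✓
x: p is T, <>p is T. ✓
y: p is T, <>p is T. ✓
z: p is T, <>p is T. ✓
— 8 worlds.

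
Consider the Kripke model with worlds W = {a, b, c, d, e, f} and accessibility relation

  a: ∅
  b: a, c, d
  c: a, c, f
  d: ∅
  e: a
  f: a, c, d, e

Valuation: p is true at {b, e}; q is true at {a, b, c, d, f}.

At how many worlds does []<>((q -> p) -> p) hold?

2

a: no successors, so []<>((q -> p) -> p) holds vacuously. ✓
b: successors {a, c, d}; <>((q -> p) -> p) there: a:F, c:T, d:F. ✗
c: successors {a, c, f}; <>((q -> p) -> p) there: a:F, c:T, f:T. ✗
d: no successors, so []<>((q -> p) -> p) holds vacuously. ✓
e: successors {a}; <>((q -> p) -> p) there: a:F. ✗
f: successors {a, c, d, e}; <>((q -> p) -> p) there: a:F, c:T, d:F, e:T. ✗
Satisfying worlds: {a, d}.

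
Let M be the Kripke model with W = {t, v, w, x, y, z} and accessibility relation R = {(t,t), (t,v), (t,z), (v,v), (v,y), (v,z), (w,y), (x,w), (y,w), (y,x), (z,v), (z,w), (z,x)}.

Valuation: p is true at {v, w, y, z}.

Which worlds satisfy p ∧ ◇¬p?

{y, z}

t: p is F, ◇¬p is T. ✗
v: p is T, ◇¬p is F. ✗
w: p is T, ◇¬p is F. ✗
x: p is F, ◇¬p is F. ✗
y: p is T, ◇¬p is T. ✓
z: p is T, ◇¬p is T. ✓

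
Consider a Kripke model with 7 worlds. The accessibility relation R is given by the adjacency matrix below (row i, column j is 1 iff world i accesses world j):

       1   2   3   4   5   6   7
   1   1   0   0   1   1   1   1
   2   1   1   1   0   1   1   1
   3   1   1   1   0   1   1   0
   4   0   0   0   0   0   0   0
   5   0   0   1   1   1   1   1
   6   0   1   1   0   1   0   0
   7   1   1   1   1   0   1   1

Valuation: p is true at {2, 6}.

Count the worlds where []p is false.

1: successors {1, 4, 5, 6, 7}; p there: 1:F, 4:F, 5:F, 6:T, 7:F. ✗
2: successors {1, 2, 3, 5, 6, 7}; p there: 1:F, 2:T, 3:F, 5:F, 6:T, 7:F. ✗
3: successors {1, 2, 3, 5, 6}; p there: 1:F, 2:T, 3:F, 5:F, 6:T. ✗
4: no successors, so []p holds vacuously. ✓
5: successors {3, 4, 5, 6, 7}; p there: 3:F, 4:F, 5:F, 6:T, 7:F. ✗
6: successors {2, 3, 5}; p there: 2:T, 3:F, 5:F. ✗
7: successors {1, 2, 3, 4, 6, 7}; p there: 1:F, 2:T, 3:F, 4:F, 6:T, 7:F. ✗
Satisfying worlds: {4}.
So []p fails at the other 6 worlds.

6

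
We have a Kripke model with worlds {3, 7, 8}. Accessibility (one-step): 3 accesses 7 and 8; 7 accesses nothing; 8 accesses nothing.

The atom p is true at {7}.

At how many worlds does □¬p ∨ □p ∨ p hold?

3: □¬p ∨ □p is F, p is F. ✗
7: □¬p ∨ □p is T, p is T. ✓
8: □¬p ∨ □p is T, p is F. ✓
Satisfying worlds: {7, 8}.

2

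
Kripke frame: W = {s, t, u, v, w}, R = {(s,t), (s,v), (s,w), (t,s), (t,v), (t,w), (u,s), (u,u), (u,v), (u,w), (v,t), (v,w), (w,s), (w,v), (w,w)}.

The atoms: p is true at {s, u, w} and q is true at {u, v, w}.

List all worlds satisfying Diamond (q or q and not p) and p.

s: Diamond (q or q and not p) is T, p is T. ✓
t: Diamond (q or q and not p) is T, p is F. ✗
u: Diamond (q or q and not p) is T, p is T. ✓
v: Diamond (q or q and not p) is T, p is F. ✗
w: Diamond (q or q and not p) is T, p is T. ✓

{s, u, w}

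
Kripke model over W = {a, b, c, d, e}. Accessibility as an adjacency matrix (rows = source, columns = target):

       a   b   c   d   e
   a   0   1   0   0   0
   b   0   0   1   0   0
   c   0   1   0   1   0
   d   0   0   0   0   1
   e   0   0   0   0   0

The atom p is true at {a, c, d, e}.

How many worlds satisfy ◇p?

3

a: successors {b}; p there: b:F. ✗
b: successors {c}; p there: c:T. ✓
c: successors {b, d}; p there: b:F, d:T. ✓
d: successors {e}; p there: e:T. ✓
e: no successors, so ◇p fails. ✗
Satisfying worlds: {b, c, d}.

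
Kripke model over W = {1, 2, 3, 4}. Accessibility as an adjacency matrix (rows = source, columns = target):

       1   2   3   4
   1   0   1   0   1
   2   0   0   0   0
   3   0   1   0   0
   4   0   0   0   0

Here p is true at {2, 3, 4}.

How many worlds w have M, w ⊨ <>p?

2

1: successors {2, 4}; p there: 2:T, 4:T. ✓
2: no successors, so <>p fails. ✗
3: successors {2}; p there: 2:T. ✓
4: no successors, so <>p fails. ✗
Satisfying worlds: {1, 3}.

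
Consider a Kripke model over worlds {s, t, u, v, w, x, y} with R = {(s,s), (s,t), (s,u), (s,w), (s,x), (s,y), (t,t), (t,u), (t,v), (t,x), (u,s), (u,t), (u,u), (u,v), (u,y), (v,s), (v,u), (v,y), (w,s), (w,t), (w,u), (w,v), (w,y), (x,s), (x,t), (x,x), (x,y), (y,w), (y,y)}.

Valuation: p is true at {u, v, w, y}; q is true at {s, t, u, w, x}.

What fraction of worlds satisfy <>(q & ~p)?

6/7

s: successors {s, t, u, w, x, y}; q & ~p there: s:T, t:T, u:F, w:F, x:T, y:F. ✓
t: successors {t, u, v, x}; q & ~p there: t:T, u:F, v:F, x:T. ✓
u: successors {s, t, u, v, y}; q & ~p there: s:T, t:T, u:F, v:F, y:F. ✓
v: successors {s, u, y}; q & ~p there: s:T, u:F, y:F. ✓
w: successors {s, t, u, v, y}; q & ~p there: s:T, t:T, u:F, v:F, y:F. ✓
x: successors {s, t, x, y}; q & ~p there: s:T, t:T, x:T, y:F. ✓
y: successors {w, y}; q & ~p there: w:F, y:F. ✗
That's 6 of 7 worlds, so 6/7.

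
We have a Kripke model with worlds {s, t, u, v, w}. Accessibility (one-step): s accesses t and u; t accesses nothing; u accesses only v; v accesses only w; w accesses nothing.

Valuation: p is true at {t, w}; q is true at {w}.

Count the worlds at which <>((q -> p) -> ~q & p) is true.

1

s: successors {t, u}; (q -> p) -> ~q & p there: t:T, u:F. ✓
t: no successors, so <>((q -> p) -> ~q & p) fails. ✗
u: successors {v}; (q -> p) -> ~q & p there: v:F. ✗
v: successors {w}; (q -> p) -> ~q & p there: w:F. ✗
w: no successors, so <>((q -> p) -> ~q & p) fails. ✗
Satisfying worlds: {s}.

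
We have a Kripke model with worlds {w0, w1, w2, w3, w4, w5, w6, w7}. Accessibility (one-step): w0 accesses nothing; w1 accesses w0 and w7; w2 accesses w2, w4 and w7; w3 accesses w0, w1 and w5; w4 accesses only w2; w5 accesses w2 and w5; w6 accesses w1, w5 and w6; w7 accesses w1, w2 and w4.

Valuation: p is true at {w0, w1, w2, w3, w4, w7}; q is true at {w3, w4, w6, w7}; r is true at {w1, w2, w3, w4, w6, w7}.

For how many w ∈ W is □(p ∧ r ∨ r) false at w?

w0: no successors, so □(p ∧ r ∨ r) holds vacuously. ✓
w1: successors {w0, w7}; p ∧ r ∨ r there: w0:F, w7:T. ✗
w2: successors {w2, w4, w7}; p ∧ r ∨ r there: w2:T, w4:T, w7:T. ✓
w3: successors {w0, w1, w5}; p ∧ r ∨ r there: w0:F, w1:T, w5:F. ✗
w4: successors {w2}; p ∧ r ∨ r there: w2:T. ✓
w5: successors {w2, w5}; p ∧ r ∨ r there: w2:T, w5:F. ✗
w6: successors {w1, w5, w6}; p ∧ r ∨ r there: w1:T, w5:F, w6:T. ✗
w7: successors {w1, w2, w4}; p ∧ r ∨ r there: w1:T, w2:T, w4:T. ✓
Satisfying worlds: {w0, w2, w4, w7}.
So □(p ∧ r ∨ r) fails at the other 4 worlds.

4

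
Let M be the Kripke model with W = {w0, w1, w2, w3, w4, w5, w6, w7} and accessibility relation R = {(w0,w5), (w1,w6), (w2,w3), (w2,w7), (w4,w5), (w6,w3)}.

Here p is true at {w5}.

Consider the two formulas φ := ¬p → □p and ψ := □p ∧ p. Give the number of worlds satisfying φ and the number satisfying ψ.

5 and 1

For ¬p → □p:
w0: ¬p is T, □p is T. ✓
w1: ¬p is T, □p is F. ✗
w2: ¬p is T, □p is F. ✗
w3: ¬p is T, □p is T. ✓
w4: ¬p is T, □p is T. ✓
w5: ¬p is F, □p is T. ✓
w6: ¬p is T, □p is F. ✗
w7: ¬p is T, □p is T. ✓
— 5 worlds.
For □p ∧ p:
w0: □p is T, p is F. ✗
w1: □p is F, p is F. ✗
w2: □p is F, p is F. ✗
w3: □p is T, p is F. ✗
w4: □p is T, p is F. ✗
w5: □p is T, p is T. ✓
w6: □p is F, p is F. ✗
w7: □p is T, p is F. ✗
— 1 world.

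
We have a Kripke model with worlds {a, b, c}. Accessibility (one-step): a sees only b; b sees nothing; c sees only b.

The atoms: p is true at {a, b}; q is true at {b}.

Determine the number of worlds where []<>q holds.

1

a: successors {b}; <>q there: b:F. ✗
b: no successors, so []<>q holds vacuously. ✓
c: successors {b}; <>q there: b:F. ✗
Satisfying worlds: {b}.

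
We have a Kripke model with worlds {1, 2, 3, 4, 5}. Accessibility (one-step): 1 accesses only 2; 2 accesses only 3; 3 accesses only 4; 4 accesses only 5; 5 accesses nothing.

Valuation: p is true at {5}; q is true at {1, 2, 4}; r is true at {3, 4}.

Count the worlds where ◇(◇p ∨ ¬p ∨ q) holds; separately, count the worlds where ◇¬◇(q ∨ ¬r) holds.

For ◇(◇p ∨ ¬p ∨ q):
1: successors {2}; ◇p ∨ ¬p ∨ q there: 2:T. ✓
2: successors {3}; ◇p ∨ ¬p ∨ q there: 3:T. ✓
3: successors {4}; ◇p ∨ ¬p ∨ q there: 4:T. ✓
4: successors {5}; ◇p ∨ ¬p ∨ q there: 5:F. ✗
5: no successors, so ◇(◇p ∨ ¬p ∨ q) fails. ✗
— 3 worlds.
For ◇¬◇(q ∨ ¬r):
1: successors {2}; ¬◇(q ∨ ¬r) there: 2:T. ✓
2: successors {3}; ¬◇(q ∨ ¬r) there: 3:F. ✗
3: successors {4}; ¬◇(q ∨ ¬r) there: 4:F. ✗
4: successors {5}; ¬◇(q ∨ ¬r) there: 5:T. ✓
5: no successors, so ◇¬◇(q ∨ ¬r) fails. ✗
— 2 worlds.

3 and 2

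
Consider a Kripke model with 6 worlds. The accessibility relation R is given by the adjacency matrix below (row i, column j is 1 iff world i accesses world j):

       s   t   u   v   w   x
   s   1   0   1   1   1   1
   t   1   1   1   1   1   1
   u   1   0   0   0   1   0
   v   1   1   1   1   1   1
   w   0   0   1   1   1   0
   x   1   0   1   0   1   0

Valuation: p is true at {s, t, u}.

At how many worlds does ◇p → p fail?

3

s: ◇p is T, p is T. ✓
t: ◇p is T, p is T. ✓
u: ◇p is T, p is T. ✓
v: ◇p is T, p is F. ✗
w: ◇p is T, p is F. ✗
x: ◇p is T, p is F. ✗
Satisfying worlds: {s, t, u}.
So ◇p → p fails at the other 3 worlds.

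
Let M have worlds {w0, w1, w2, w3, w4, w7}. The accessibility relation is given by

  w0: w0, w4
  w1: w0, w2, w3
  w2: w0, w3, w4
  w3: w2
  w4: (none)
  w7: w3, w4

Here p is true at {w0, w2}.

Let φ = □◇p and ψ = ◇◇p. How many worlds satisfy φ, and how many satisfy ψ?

For □◇p:
w0: successors {w0, w4}; ◇p there: w0:T, w4:F. ✗
w1: successors {w0, w2, w3}; ◇p there: w0:T, w2:T, w3:T. ✓
w2: successors {w0, w3, w4}; ◇p there: w0:T, w3:T, w4:F. ✗
w3: successors {w2}; ◇p there: w2:T. ✓
w4: no successors, so □◇p holds vacuously. ✓
w7: successors {w3, w4}; ◇p there: w3:T, w4:F. ✗
— 3 worlds.
For ◇◇p:
w0: successors {w0, w4}; ◇p there: w0:T, w4:F. ✓
w1: successors {w0, w2, w3}; ◇p there: w0:T, w2:T, w3:T. ✓
w2: successors {w0, w3, w4}; ◇p there: w0:T, w3:T, w4:F. ✓
w3: successors {w2}; ◇p there: w2:T. ✓
w4: no successors, so ◇◇p fails. ✗
w7: successors {w3, w4}; ◇p there: w3:T, w4:F. ✓
— 5 worlds.

3 and 5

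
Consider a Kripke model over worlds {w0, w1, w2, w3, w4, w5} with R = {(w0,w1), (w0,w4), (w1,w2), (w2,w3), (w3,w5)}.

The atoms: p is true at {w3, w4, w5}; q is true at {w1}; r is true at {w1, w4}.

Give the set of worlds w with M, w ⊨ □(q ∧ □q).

{w4, w5}

w0: successors {w1, w4}; q ∧ □q there: w1:F, w4:F. ✗
w1: successors {w2}; q ∧ □q there: w2:F. ✗
w2: successors {w3}; q ∧ □q there: w3:F. ✗
w3: successors {w5}; q ∧ □q there: w5:F. ✗
w4: no successors, so □(q ∧ □q) holds vacuously. ✓
w5: no successors, so □(q ∧ □q) holds vacuously. ✓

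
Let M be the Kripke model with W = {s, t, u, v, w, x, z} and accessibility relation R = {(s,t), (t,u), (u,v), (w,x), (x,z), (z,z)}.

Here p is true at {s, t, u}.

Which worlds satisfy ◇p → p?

s: ◇p is T, p is T. ✓
t: ◇p is T, p is T. ✓
u: ◇p is F, p is T. ✓
v: ◇p is F, p is F. ✓
w: ◇p is F, p is F. ✓
x: ◇p is F, p is F. ✓
z: ◇p is F, p is F. ✓

{s, t, u, v, w, x, z}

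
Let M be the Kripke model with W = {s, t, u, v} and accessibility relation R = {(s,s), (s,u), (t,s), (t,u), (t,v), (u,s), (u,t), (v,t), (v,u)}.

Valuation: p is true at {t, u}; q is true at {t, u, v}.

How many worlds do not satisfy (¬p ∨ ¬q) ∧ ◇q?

2

s: ¬p ∨ ¬q is T, ◇q is T. ✓
t: ¬p ∨ ¬q is F, ◇q is T. ✗
u: ¬p ∨ ¬q is F, ◇q is T. ✗
v: ¬p ∨ ¬q is T, ◇q is T. ✓
Satisfying worlds: {s, v}.
So (¬p ∨ ¬q) ∧ ◇q fails at the other 2 worlds.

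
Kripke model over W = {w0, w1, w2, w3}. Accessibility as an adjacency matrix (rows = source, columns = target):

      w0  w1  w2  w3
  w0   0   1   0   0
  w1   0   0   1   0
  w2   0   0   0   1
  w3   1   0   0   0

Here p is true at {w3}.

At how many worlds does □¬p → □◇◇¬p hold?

3

w0: □¬p is T, □◇◇¬p is F. ✗
w1: □¬p is T, □◇◇¬p is T. ✓
w2: □¬p is F, □◇◇¬p is T. ✓
w3: □¬p is T, □◇◇¬p is T. ✓
Satisfying worlds: {w1, w2, w3}.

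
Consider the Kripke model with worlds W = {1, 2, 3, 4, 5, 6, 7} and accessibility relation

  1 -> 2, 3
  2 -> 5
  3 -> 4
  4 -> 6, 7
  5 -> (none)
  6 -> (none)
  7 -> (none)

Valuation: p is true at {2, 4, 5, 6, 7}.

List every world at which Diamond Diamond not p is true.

1: successors {2, 3}; Diamond not p there: 2:F, 3:F. ✗
2: successors {5}; Diamond not p there: 5:F. ✗
3: successors {4}; Diamond not p there: 4:F. ✗
4: successors {6, 7}; Diamond not p there: 6:F, 7:F. ✗
5: no successors, so Diamond Diamond not p fails. ✗
6: no successors, so Diamond Diamond not p fails. ✗
7: no successors, so Diamond Diamond not p fails. ✗

∅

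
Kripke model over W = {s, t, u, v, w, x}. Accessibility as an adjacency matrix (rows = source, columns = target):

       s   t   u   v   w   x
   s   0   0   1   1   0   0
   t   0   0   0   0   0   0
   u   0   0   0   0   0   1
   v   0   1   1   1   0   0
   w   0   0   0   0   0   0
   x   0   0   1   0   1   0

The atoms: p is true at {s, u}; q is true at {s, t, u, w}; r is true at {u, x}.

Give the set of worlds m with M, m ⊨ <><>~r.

{s, u, v}

s: successors {u, v}; <>~r there: u:F, v:T. ✓
t: no successors, so <><>~r fails. ✗
u: successors {x}; <>~r there: x:T. ✓
v: successors {t, u, v}; <>~r there: t:F, u:F, v:T. ✓
w: no successors, so <><>~r fails. ✗
x: successors {u, w}; <>~r there: u:F, w:F. ✗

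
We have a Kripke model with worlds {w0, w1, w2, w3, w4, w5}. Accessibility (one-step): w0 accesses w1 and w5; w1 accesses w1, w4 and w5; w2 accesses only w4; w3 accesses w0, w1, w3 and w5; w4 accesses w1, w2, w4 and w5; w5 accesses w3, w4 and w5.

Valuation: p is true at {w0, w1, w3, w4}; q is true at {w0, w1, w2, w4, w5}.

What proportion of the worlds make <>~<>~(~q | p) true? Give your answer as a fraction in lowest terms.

1/6

w0: successors {w1, w5}; ~<>~(~q | p) there: w1:F, w5:F. ✗
w1: successors {w1, w4, w5}; ~<>~(~q | p) there: w1:F, w4:F, w5:F. ✗
w2: successors {w4}; ~<>~(~q | p) there: w4:F. ✗
w3: successors {w0, w1, w3, w5}; ~<>~(~q | p) there: w0:F, w1:F, w3:F, w5:F. ✗
w4: successors {w1, w2, w4, w5}; ~<>~(~q | p) there: w1:F, w2:T, w4:F, w5:F. ✓
w5: successors {w3, w4, w5}; ~<>~(~q | p) there: w3:F, w4:F, w5:F. ✗
That's 1 of 6 worlds, so 1/6.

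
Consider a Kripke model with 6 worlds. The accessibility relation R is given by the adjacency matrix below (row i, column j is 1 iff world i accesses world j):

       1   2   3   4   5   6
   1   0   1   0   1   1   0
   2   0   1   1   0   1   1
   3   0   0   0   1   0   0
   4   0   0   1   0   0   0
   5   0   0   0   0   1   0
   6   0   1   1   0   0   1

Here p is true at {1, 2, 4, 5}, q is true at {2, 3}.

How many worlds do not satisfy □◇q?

1: successors {2, 4, 5}; ◇q there: 2:T, 4:T, 5:F. ✗
2: successors {2, 3, 5, 6}; ◇q there: 2:T, 3:F, 5:F, 6:T. ✗
3: successors {4}; ◇q there: 4:T. ✓
4: successors {3}; ◇q there: 3:F. ✗
5: successors {5}; ◇q there: 5:F. ✗
6: successors {2, 3, 6}; ◇q there: 2:T, 3:F, 6:T. ✗
Satisfying worlds: {3}.
So □◇q fails at the other 5 worlds.

5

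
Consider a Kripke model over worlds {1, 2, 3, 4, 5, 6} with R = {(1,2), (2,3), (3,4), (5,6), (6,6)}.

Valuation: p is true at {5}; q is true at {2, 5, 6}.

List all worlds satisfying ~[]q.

1: []q is T. ✗
2: []q is F. ✓
3: []q is F. ✓
4: []q is T. ✗
5: []q is T. ✗
6: []q is T. ✗

{2, 3}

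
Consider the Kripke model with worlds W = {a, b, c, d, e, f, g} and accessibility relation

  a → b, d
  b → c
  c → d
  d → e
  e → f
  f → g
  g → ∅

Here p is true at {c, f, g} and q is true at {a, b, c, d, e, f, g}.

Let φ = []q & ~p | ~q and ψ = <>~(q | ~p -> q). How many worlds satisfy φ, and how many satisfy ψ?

For []q & ~p | ~q:
a: []q & ~p is T, ~q is F. ✓
b: []q & ~p is T, ~q is F. ✓
c: []q & ~p is F, ~q is F. ✗
d: []q & ~p is T, ~q is F. ✓
e: []q & ~p is T, ~q is F. ✓
f: []q & ~p is F, ~q is F. ✗
g: []q & ~p is F, ~q is F. ✗
— 4 worlds.
For <>~(q | ~p -> q):
a: successors {b, d}; ~(q | ~p -> q) there: b:F, d:F. ✗
b: successors {c}; ~(q | ~p -> q) there: c:F. ✗
c: successors {d}; ~(q | ~p -> q) there: d:F. ✗
d: successors {e}; ~(q | ~p -> q) there: e:F. ✗
e: successors {f}; ~(q | ~p -> q) there: f:F. ✗
f: successors {g}; ~(q | ~p -> q) there: g:F. ✗
g: no successors, so <>~(q | ~p -> q) fails. ✗
— 0 worlds.

4 and 0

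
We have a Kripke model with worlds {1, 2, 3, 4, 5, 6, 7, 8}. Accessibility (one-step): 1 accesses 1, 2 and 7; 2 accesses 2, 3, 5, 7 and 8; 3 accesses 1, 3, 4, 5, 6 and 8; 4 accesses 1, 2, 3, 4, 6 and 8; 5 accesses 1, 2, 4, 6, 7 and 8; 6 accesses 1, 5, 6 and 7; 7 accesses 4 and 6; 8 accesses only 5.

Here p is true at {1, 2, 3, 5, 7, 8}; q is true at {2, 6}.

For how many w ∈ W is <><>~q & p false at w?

1: <><>~q is T, p is T. ✓
2: <><>~q is T, p is T. ✓
3: <><>~q is T, p is T. ✓
4: <><>~q is T, p is F. ✗
5: <><>~q is T, p is T. ✓
6: <><>~q is T, p is F. ✗
7: <><>~q is T, p is T. ✓
8: <><>~q is T, p is T. ✓
Satisfying worlds: {1, 2, 3, 5, 7, 8}.
So <><>~q & p fails at the other 2 worlds.

2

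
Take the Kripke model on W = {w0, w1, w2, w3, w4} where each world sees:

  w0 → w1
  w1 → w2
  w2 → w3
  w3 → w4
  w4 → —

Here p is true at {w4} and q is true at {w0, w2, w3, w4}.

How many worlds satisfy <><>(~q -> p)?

3

w0: successors {w1}; <>(~q -> p) there: w1:T. ✓
w1: successors {w2}; <>(~q -> p) there: w2:T. ✓
w2: successors {w3}; <>(~q -> p) there: w3:T. ✓
w3: successors {w4}; <>(~q -> p) there: w4:F. ✗
w4: no successors, so <><>(~q -> p) fails. ✗
Satisfying worlds: {w0, w1, w2}.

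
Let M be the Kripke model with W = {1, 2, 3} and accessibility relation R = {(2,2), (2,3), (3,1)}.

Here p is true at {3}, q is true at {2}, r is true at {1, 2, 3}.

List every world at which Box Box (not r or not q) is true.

{1, 3}

1: no successors, so Box Box (not r or not q) holds vacuously. ✓
2: successors {2, 3}; Box (not r or not q) there: 2:F, 3:T. ✗
3: successors {1}; Box (not r or not q) there: 1:T. ✓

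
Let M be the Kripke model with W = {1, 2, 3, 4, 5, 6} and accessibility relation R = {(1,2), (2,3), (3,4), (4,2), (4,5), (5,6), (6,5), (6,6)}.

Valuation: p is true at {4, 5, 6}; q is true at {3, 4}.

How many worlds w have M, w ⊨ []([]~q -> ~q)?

1: successors {2}; []~q -> ~q there: 2:T. ✓
2: successors {3}; []~q -> ~q there: 3:T. ✓
3: successors {4}; []~q -> ~q there: 4:F. ✗
4: successors {2, 5}; []~q -> ~q there: 2:T, 5:T. ✓
5: successors {6}; []~q -> ~q there: 6:T. ✓
6: successors {5, 6}; []~q -> ~q there: 5:T, 6:T. ✓
Satisfying worlds: {1, 2, 4, 5, 6}.

5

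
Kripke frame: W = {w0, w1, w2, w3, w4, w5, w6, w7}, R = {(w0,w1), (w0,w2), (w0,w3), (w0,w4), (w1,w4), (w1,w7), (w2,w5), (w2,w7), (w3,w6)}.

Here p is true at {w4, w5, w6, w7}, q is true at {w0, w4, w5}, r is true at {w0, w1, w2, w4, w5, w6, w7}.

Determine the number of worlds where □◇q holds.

4

w0: successors {w1, w2, w3, w4}; ◇q there: w1:T, w2:T, w3:F, w4:F. ✗
w1: successors {w4, w7}; ◇q there: w4:F, w7:F. ✗
w2: successors {w5, w7}; ◇q there: w5:F, w7:F. ✗
w3: successors {w6}; ◇q there: w6:F. ✗
w4: no successors, so □◇q holds vacuously. ✓
w5: no successors, so □◇q holds vacuously. ✓
w6: no successors, so □◇q holds vacuously. ✓
w7: no successors, so □◇q holds vacuously. ✓
Satisfying worlds: {w4, w5, w6, w7}.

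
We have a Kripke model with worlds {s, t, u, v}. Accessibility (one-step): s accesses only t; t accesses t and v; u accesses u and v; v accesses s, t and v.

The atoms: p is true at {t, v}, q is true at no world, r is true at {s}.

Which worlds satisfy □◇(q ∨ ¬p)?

{u}

s: successors {t}; ◇(q ∨ ¬p) there: t:F. ✗
t: successors {t, v}; ◇(q ∨ ¬p) there: t:F, v:T. ✗
u: successors {u, v}; ◇(q ∨ ¬p) there: u:T, v:T. ✓
v: successors {s, t, v}; ◇(q ∨ ¬p) there: s:F, t:F, v:T. ✗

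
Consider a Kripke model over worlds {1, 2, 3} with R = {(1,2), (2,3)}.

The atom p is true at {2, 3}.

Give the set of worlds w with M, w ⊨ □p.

{1, 2, 3}

1: successors {2}; p there: 2:T. ✓
2: successors {3}; p there: 3:T. ✓
3: no successors, so □p holds vacuously. ✓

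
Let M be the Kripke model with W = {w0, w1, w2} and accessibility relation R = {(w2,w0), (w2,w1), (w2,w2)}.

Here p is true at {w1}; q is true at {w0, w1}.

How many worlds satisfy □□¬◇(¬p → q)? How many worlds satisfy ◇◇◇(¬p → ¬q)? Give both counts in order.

2 and 1

For □□¬◇(¬p → q):
w0: no successors, so □□¬◇(¬p → q) holds vacuously. ✓
w1: no successors, so □□¬◇(¬p → q) holds vacuously. ✓
w2: successors {w0, w1, w2}; □¬◇(¬p → q) there: w0:T, w1:T, w2:F. ✗
— 2 worlds.
For ◇◇◇(¬p → ¬q):
w0: no successors, so ◇◇◇(¬p → ¬q) fails. ✗
w1: no successors, so ◇◇◇(¬p → ¬q) fails. ✗
w2: successors {w0, w1, w2}; ◇◇(¬p → ¬q) there: w0:F, w1:F, w2:T. ✓
— 1 world.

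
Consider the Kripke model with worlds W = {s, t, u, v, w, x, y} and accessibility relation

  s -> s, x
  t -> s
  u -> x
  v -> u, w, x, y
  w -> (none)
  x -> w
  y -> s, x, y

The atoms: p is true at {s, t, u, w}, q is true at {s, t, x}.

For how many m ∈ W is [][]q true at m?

s: successors {s, x}; []q there: s:T, x:F. ✗
t: successors {s}; []q there: s:T. ✓
u: successors {x}; []q there: x:F. ✗
v: successors {u, w, x, y}; []q there: u:T, w:T, x:F, y:F. ✗
w: no successors, so [][]q holds vacuously. ✓
x: successors {w}; []q there: w:T. ✓
y: successors {s, x, y}; []q there: s:T, x:F, y:F. ✗
Satisfying worlds: {t, w, x}.

3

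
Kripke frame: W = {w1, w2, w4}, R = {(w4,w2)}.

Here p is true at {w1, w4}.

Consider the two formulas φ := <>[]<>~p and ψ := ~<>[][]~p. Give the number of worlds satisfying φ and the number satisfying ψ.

For <>[]<>~p:
w1: no successors, so <>[]<>~p fails. ✗
w2: no successors, so <>[]<>~p fails. ✗
w4: successors {w2}; []<>~p there: w2:T. ✓
— 1 world.
For ~<>[][]~p:
w1: <>[][]~p is F. ✓
w2: <>[][]~p is F. ✓
w4: <>[][]~p is T. ✗
— 2 worlds.

1 and 2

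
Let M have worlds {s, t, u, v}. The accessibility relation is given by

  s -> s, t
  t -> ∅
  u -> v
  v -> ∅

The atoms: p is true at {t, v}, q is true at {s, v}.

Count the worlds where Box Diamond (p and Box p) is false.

s: successors {s, t}; Diamond (p and Box p) there: s:T, t:F. ✗
t: no successors, so Box Diamond (p and Box p) holds vacuously. ✓
u: successors {v}; Diamond (p and Box p) there: v:F. ✗
v: no successors, so Box Diamond (p and Box p) holds vacuously. ✓
Satisfying worlds: {t, v}.
So Box Diamond (p and Box p) fails at the other 2 worlds.

2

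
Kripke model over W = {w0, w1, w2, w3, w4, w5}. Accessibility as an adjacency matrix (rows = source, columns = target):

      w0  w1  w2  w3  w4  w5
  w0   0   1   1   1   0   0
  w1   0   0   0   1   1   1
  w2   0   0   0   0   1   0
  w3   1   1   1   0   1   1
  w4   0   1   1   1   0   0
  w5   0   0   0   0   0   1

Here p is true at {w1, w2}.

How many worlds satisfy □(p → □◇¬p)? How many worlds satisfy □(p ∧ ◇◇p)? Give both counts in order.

For □(p → □◇¬p):
w0: successors {w1, w2, w3}; p → □◇¬p there: w1:T, w2:T, w3:T. ✓
w1: successors {w3, w4, w5}; p → □◇¬p there: w3:T, w4:T, w5:T. ✓
w2: successors {w4}; p → □◇¬p there: w4:T. ✓
w3: successors {w0, w1, w2, w4, w5}; p → □◇¬p there: w0:T, w1:T, w2:T, w4:T, w5:T. ✓
w4: successors {w1, w2, w3}; p → □◇¬p there: w1:T, w2:T, w3:T. ✓
w5: successors {w5}; p → □◇¬p there: w5:T. ✓
— 6 worlds.
For □(p ∧ ◇◇p):
w0: successors {w1, w2, w3}; p ∧ ◇◇p there: w1:T, w2:T, w3:F. ✗
w1: successors {w3, w4, w5}; p ∧ ◇◇p there: w3:F, w4:F, w5:F. ✗
w2: successors {w4}; p ∧ ◇◇p there: w4:F. ✗
w3: successors {w0, w1, w2, w4, w5}; p ∧ ◇◇p there: w0:F, w1:T, w2:T, w4:F, w5:F. ✗
w4: successors {w1, w2, w3}; p ∧ ◇◇p there: w1:T, w2:T, w3:F. ✗
w5: successors {w5}; p ∧ ◇◇p there: w5:F. ✗
— 0 worlds.

6 and 0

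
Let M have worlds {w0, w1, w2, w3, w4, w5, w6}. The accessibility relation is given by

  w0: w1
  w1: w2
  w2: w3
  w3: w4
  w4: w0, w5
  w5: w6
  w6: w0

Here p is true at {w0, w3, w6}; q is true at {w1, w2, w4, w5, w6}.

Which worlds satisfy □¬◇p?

w0: successors {w1}; ¬◇p there: w1:T. ✓
w1: successors {w2}; ¬◇p there: w2:F. ✗
w2: successors {w3}; ¬◇p there: w3:T. ✓
w3: successors {w4}; ¬◇p there: w4:F. ✗
w4: successors {w0, w5}; ¬◇p there: w0:T, w5:F. ✗
w5: successors {w6}; ¬◇p there: w6:F. ✗
w6: successors {w0}; ¬◇p there: w0:T. ✓

{w0, w2, w6}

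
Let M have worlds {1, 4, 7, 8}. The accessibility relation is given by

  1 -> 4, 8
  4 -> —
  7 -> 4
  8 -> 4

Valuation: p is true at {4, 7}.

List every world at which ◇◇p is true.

1: successors {4, 8}; ◇p there: 4:F, 8:T. ✓
4: no successors, so ◇◇p fails. ✗
7: successors {4}; ◇p there: 4:F. ✗
8: successors {4}; ◇p there: 4:F. ✗

{1}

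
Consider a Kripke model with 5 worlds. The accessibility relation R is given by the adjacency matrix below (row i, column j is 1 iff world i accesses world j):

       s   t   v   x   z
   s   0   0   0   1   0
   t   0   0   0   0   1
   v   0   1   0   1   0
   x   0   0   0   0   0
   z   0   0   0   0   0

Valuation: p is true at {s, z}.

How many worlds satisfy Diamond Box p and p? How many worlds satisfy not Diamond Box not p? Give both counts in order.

For Diamond Box p and p:
s: Diamond Box p is T, p is T. ✓
t: Diamond Box p is T, p is F. ✗
v: Diamond Box p is T, p is F. ✗
x: Diamond Box p is F, p is F. ✗
z: Diamond Box p is F, p is T. ✗
— 1 world.
For not Diamond Box not p:
s: Diamond Box not p is T. ✗
t: Diamond Box not p is T. ✗
v: Diamond Box not p is T. ✗
x: Diamond Box not p is F. ✓
z: Diamond Box not p is F. ✓
— 2 worlds.

1 and 2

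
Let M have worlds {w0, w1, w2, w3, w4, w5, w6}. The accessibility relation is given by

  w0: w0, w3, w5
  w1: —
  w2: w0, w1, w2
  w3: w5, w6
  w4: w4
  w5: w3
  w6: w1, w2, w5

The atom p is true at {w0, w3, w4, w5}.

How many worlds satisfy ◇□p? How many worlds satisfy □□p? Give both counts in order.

For ◇□p:
w0: successors {w0, w3, w5}; □p there: w0:T, w3:F, w5:T. ✓
w1: no successors, so ◇□p fails. ✗
w2: successors {w0, w1, w2}; □p there: w0:T, w1:T, w2:F. ✓
w3: successors {w5, w6}; □p there: w5:T, w6:F. ✓
w4: successors {w4}; □p there: w4:T. ✓
w5: successors {w3}; □p there: w3:F. ✗
w6: successors {w1, w2, w5}; □p there: w1:T, w2:F, w5:T. ✓
— 5 worlds.
For □□p:
w0: successors {w0, w3, w5}; □p there: w0:T, w3:F, w5:T. ✗
w1: no successors, so □□p holds vacuously. ✓
w2: successors {w0, w1, w2}; □p there: w0:T, w1:T, w2:F. ✗
w3: successors {w5, w6}; □p there: w5:T, w6:F. ✗
w4: successors {w4}; □p there: w4:T. ✓
w5: successors {w3}; □p there: w3:F. ✗
w6: successors {w1, w2, w5}; □p there: w1:T, w2:F, w5:T. ✗
— 2 worlds.

5 and 2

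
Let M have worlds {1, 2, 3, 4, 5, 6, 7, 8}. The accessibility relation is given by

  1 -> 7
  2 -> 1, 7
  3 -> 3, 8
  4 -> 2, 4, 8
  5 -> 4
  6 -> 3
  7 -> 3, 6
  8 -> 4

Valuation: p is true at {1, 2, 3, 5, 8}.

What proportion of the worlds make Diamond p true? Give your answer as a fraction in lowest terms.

5/8

1: successors {7}; p there: 7:F. ✗
2: successors {1, 7}; p there: 1:T, 7:F. ✓
3: successors {3, 8}; p there: 3:T, 8:T. ✓
4: successors {2, 4, 8}; p there: 2:T, 4:F, 8:T. ✓
5: successors {4}; p there: 4:F. ✗
6: successors {3}; p there: 3:T. ✓
7: successors {3, 6}; p there: 3:T, 6:F. ✓
8: successors {4}; p there: 4:F. ✗
That's 5 of 8 worlds, so 5/8.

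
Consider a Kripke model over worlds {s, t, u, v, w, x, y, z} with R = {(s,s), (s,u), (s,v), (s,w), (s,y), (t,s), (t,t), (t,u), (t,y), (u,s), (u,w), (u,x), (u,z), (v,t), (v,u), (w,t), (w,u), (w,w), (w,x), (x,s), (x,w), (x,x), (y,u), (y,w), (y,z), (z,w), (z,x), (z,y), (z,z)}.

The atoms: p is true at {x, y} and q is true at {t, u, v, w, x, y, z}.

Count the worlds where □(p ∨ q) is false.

4

s: successors {s, u, v, w, y}; p ∨ q there: s:F, u:T, v:T, w:T, y:T. ✗
t: successors {s, t, u, y}; p ∨ q there: s:F, t:T, u:T, y:T. ✗
u: successors {s, w, x, z}; p ∨ q there: s:F, w:T, x:T, z:T. ✗
v: successors {t, u}; p ∨ q there: t:T, u:T. ✓
w: successors {t, u, w, x}; p ∨ q there: t:T, u:T, w:T, x:T. ✓
x: successors {s, w, x}; p ∨ q there: s:F, w:T, x:T. ✗
y: successors {u, w, z}; p ∨ q there: u:T, w:T, z:T. ✓
z: successors {w, x, y, z}; p ∨ q there: w:T, x:T, y:T, z:T. ✓
Satisfying worlds: {v, w, y, z}.
So □(p ∨ q) fails at the other 4 worlds.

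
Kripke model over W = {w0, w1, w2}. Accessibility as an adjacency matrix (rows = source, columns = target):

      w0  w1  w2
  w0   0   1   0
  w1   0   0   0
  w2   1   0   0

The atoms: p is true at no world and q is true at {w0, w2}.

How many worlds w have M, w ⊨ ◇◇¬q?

w0: successors {w1}; ◇¬q there: w1:F. ✗
w1: no successors, so ◇◇¬q fails. ✗
w2: successors {w0}; ◇¬q there: w0:T. ✓
Satisfying worlds: {w2}.

1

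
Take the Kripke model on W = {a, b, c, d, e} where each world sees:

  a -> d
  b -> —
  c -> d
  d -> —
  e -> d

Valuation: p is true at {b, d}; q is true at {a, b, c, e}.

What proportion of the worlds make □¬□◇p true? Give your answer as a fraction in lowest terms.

2/5

a: successors {d}; ¬□◇p there: d:F. ✗
b: no successors, so □¬□◇p holds vacuously. ✓
c: successors {d}; ¬□◇p there: d:F. ✗
d: no successors, so □¬□◇p holds vacuously. ✓
e: successors {d}; ¬□◇p there: d:F. ✗
That's 2 of 5 worlds, so 2/5.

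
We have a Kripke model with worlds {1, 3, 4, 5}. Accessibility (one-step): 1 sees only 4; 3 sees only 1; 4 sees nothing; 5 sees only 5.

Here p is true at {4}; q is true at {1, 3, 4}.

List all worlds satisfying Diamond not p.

{3, 5}

1: successors {4}; not p there: 4:F. ✗
3: successors {1}; not p there: 1:T. ✓
4: no successors, so Diamond not p fails. ✗
5: successors {5}; not p there: 5:T. ✓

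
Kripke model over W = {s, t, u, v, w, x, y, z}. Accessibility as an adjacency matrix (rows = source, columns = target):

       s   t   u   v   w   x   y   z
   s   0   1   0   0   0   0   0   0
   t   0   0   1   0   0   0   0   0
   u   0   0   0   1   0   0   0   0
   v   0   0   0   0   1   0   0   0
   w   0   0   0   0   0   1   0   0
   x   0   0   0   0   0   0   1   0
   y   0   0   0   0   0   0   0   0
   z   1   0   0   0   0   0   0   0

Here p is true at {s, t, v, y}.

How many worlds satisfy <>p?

s: successors {t}; p there: t:T. ✓
t: successors {u}; p there: u:F. ✗
u: successors {v}; p there: v:T. ✓
v: successors {w}; p there: w:F. ✗
w: successors {x}; p there: x:F. ✗
x: successors {y}; p there: y:T. ✓
y: no successors, so <>p fails. ✗
z: successors {s}; p there: s:T. ✓
Satisfying worlds: {s, u, x, z}.

4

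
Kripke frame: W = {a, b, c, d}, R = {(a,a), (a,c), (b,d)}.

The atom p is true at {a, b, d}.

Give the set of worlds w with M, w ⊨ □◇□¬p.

{c, d}

a: successors {a, c}; ◇□¬p there: a:T, c:F. ✗
b: successors {d}; ◇□¬p there: d:F. ✗
c: no successors, so □◇□¬p holds vacuously. ✓
d: no successors, so □◇□¬p holds vacuously. ✓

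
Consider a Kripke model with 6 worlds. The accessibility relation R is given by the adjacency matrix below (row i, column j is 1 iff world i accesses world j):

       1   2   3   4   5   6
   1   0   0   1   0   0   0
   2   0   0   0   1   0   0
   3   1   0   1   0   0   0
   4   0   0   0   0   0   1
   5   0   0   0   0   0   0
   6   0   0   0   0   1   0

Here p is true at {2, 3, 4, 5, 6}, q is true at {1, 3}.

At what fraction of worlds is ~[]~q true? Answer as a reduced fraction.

1/3

1: []~q is F. ✓
2: []~q is T. ✗
3: []~q is F. ✓
4: []~q is T. ✗
5: []~q is T. ✗
6: []~q is T. ✗
That's 2 of 6 worlds, so 2/6 = 1/3.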